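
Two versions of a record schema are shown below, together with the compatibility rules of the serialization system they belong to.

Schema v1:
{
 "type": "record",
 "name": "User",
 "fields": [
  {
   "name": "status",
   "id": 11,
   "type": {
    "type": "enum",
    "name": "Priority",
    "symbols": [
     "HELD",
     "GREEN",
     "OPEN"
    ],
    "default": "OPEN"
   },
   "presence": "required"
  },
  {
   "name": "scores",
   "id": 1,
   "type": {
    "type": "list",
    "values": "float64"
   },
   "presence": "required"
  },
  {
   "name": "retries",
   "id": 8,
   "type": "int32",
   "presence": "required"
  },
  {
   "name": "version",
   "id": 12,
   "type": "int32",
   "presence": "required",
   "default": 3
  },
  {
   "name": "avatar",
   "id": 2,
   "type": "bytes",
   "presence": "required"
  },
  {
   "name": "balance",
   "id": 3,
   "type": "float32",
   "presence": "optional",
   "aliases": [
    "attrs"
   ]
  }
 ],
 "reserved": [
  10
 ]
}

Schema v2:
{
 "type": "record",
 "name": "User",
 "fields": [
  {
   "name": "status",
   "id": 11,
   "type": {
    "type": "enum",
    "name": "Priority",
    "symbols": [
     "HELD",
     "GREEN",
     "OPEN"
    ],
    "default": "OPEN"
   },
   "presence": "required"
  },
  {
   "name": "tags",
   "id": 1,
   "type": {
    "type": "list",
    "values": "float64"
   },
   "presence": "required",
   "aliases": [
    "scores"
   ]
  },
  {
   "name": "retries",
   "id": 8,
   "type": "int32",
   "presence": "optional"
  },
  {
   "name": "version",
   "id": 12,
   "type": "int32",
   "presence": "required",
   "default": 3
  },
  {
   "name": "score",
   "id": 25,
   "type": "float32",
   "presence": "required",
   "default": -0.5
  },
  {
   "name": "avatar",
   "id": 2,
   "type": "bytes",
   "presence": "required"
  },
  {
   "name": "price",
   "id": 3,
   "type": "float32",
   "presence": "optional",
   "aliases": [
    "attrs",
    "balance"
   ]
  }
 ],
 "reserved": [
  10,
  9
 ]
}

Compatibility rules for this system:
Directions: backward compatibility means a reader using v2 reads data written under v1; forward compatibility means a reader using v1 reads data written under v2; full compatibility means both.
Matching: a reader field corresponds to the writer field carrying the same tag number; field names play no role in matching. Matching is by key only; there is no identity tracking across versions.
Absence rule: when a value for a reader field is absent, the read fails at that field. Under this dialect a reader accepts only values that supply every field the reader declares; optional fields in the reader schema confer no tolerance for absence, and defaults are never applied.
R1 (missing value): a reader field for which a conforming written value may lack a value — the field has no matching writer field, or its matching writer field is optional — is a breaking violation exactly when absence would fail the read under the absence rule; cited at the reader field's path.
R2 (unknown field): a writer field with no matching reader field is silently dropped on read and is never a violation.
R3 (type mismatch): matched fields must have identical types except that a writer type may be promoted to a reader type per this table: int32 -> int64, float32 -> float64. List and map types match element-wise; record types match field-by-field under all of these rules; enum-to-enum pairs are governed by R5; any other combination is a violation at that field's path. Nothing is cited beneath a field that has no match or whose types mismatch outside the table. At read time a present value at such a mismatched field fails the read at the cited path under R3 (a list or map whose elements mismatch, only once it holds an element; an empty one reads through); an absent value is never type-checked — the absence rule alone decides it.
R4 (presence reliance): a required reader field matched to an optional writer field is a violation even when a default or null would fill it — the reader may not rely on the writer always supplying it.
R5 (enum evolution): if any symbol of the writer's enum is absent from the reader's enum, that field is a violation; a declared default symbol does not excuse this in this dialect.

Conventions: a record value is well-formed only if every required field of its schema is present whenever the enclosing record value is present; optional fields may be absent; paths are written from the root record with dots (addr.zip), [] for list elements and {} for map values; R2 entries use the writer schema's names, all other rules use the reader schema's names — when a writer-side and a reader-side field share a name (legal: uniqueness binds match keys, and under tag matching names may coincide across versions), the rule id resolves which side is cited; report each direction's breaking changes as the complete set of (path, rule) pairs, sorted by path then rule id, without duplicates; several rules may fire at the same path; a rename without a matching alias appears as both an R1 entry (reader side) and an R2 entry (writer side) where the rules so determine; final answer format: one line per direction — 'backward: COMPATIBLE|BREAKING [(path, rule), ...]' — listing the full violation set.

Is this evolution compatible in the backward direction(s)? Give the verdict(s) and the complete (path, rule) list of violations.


the writer's type comes first in each User pair
checking backward for User: reader v2 against writer v1:
  status <- status (Priority -> Priority, writer required)
  tags <- scores (list<float64> -> list<float64>, writer required)
  retries <- retries (int32 -> int32, writer required)
  version <- version (int32 -> int32, writer required)
  score: no writer-side match
  avatar <- avatar (bytes -> bytes, writer required)
  price <- balance (float32 -> float32, writer optional)
  breaking: (price, R1)
  breaking: (score, R1)
  => backward: BREAKING (2)
checking off the User differences that do not matter here:
  renamed field scores to tags in record User (alias scores declared on the renamed field) -> no rule fires on it in User's dialect; the asked verdict holds
  field retries in record User: required changed to optional -> matters only for User's forward compatibility — outside the asked direction

backward: BREAKING [(price, R1), (score, R1)]


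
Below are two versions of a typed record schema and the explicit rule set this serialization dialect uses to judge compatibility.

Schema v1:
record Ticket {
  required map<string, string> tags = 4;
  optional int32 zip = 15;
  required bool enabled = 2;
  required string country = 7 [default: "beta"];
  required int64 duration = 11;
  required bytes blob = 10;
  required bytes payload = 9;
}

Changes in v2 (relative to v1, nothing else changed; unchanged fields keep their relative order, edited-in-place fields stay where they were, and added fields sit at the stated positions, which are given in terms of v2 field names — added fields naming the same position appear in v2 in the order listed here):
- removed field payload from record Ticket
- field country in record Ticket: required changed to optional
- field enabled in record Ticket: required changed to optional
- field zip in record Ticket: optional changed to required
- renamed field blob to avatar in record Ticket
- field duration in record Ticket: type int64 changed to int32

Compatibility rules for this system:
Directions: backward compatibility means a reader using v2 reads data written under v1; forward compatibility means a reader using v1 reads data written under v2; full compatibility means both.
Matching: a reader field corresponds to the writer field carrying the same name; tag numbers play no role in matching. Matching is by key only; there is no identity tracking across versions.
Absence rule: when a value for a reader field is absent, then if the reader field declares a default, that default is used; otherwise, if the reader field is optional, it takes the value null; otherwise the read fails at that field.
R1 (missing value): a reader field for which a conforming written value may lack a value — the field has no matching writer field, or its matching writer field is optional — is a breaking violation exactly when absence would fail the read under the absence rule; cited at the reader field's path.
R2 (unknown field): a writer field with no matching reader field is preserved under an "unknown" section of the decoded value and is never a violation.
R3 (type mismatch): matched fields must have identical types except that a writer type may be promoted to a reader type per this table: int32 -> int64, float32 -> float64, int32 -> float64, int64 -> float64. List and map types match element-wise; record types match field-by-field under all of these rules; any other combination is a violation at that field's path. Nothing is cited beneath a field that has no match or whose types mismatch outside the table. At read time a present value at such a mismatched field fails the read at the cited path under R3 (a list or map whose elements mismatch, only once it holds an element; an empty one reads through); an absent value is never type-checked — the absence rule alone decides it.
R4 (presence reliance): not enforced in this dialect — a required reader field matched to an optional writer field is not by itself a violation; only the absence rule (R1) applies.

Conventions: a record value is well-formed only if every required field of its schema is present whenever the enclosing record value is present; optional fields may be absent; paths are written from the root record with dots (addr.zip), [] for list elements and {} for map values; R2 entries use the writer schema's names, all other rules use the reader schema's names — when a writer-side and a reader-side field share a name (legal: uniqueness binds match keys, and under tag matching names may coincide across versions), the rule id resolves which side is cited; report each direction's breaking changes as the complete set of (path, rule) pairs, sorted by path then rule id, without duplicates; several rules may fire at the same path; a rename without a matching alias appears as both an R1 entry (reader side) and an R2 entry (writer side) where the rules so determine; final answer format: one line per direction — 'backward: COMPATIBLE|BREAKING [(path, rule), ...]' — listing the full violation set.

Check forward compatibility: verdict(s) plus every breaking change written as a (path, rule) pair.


in Ticket below, arrows point writer -> reader
checking forward for Ticket: reader v1 against writer v2:
  writer required, map<string, string> -> map<string, string>: reader tags maps from writer tags
  writer required, int32 -> int32: reader zip maps from writer zip
  writer optional, bool -> bool: reader enabled maps from writer enabled
  writer optional, string -> string: reader country maps from writer country
  writer required, int32 -> int64: reader duration maps from writer duration
  blob has no writer counterpart
  payload has no writer counterpart
  leftover writer field: avatar
  violation R1 at blob
  violation R1 at enabled
  violation R1 at payload
  => 3 violation(s): forward is BREAKING for Ticket
ruling out the remaining Ticket differences:
  field country in record Ticket: required changed to optional -> no rule fires on it in Ticket's dialect; the asked verdict holds
  field zip in record Ticket: optional changed to required -> matters only for Ticket's backward compatibility — outside the asked direction
  field duration in record Ticket: type int64 changed to int32 -> matters only for Ticket's backward compatibility — outside the asked direction

forward: BREAKING [(blob, R1), (enabled, R1), (payload, R1)]


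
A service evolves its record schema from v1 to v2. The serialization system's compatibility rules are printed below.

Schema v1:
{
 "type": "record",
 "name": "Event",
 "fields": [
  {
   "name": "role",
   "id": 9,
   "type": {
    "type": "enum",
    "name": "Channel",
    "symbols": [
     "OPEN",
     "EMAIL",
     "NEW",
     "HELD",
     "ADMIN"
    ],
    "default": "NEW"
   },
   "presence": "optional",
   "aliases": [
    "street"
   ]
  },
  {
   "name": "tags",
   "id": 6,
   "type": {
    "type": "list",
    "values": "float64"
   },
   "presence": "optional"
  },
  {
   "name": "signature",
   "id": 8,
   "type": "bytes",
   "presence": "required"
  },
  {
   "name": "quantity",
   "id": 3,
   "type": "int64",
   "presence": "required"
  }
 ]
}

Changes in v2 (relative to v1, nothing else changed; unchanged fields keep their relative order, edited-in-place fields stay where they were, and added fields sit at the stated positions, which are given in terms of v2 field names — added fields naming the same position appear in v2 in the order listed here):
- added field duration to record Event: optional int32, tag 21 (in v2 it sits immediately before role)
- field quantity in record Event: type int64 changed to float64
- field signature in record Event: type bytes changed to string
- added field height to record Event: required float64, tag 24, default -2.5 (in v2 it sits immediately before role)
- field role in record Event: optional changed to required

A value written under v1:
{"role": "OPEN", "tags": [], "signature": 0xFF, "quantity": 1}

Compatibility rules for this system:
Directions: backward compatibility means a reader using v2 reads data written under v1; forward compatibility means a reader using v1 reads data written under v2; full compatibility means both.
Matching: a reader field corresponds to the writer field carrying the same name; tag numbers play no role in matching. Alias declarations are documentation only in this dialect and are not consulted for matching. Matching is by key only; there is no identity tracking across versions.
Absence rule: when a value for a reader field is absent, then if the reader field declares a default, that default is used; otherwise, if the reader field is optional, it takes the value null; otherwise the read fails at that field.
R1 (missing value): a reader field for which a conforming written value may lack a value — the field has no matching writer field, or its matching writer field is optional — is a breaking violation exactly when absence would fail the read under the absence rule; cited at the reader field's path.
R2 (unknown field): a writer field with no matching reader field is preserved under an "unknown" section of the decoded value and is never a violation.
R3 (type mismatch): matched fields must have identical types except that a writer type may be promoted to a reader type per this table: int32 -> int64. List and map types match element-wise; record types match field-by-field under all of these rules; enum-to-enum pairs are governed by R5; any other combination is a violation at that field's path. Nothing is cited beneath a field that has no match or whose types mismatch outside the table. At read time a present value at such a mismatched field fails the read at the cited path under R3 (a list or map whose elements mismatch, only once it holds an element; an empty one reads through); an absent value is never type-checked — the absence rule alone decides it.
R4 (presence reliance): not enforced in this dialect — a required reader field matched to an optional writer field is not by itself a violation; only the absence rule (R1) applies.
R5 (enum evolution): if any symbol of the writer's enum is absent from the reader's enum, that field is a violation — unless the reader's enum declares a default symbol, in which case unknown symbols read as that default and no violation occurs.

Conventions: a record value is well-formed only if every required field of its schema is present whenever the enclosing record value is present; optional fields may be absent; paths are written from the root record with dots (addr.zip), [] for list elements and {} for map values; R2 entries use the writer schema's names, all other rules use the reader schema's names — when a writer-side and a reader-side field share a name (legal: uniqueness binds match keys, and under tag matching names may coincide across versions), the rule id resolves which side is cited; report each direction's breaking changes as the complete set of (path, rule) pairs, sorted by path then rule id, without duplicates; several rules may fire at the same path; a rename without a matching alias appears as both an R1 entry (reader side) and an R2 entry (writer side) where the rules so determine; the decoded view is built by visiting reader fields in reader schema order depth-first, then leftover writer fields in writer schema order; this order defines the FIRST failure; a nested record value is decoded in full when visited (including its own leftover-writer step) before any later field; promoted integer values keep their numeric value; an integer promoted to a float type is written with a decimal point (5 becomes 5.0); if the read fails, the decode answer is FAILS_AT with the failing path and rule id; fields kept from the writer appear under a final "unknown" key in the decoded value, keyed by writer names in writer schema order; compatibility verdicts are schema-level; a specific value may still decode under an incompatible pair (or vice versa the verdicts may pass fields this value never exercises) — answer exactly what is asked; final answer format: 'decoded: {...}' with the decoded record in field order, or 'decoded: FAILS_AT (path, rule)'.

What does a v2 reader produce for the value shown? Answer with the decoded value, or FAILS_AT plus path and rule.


decoded: FAILS_AT (signature, R3)

in Event below, arrows point writer -> reader
decode (reader v2):
  duration := null (absent, optional -> null)
  height := -2.5 (absent -> default)
  role := "OPEN"
  tags := []
  read fails at signature under R3
  => FAILS_AT (signature, R3)
ruling out the remaining Event differences:
  added field height to record Event: required float64, tag 24, default -2.5 (in v2 it sits immediately before role) -> inert under this dialect — no rule fires on Event and the result does not move
  field quantity in record Event: type int64 changed to float64 -> shifts the Event verdicts, not this decode
  added field duration to record Event: optional int32, tag 21 (in v2 it sits immediately before role) -> inert under this dialect — no rule fires on Event and the result does not move
  field role in record Event: optional changed to required -> shifts the Event verdicts, not this decode


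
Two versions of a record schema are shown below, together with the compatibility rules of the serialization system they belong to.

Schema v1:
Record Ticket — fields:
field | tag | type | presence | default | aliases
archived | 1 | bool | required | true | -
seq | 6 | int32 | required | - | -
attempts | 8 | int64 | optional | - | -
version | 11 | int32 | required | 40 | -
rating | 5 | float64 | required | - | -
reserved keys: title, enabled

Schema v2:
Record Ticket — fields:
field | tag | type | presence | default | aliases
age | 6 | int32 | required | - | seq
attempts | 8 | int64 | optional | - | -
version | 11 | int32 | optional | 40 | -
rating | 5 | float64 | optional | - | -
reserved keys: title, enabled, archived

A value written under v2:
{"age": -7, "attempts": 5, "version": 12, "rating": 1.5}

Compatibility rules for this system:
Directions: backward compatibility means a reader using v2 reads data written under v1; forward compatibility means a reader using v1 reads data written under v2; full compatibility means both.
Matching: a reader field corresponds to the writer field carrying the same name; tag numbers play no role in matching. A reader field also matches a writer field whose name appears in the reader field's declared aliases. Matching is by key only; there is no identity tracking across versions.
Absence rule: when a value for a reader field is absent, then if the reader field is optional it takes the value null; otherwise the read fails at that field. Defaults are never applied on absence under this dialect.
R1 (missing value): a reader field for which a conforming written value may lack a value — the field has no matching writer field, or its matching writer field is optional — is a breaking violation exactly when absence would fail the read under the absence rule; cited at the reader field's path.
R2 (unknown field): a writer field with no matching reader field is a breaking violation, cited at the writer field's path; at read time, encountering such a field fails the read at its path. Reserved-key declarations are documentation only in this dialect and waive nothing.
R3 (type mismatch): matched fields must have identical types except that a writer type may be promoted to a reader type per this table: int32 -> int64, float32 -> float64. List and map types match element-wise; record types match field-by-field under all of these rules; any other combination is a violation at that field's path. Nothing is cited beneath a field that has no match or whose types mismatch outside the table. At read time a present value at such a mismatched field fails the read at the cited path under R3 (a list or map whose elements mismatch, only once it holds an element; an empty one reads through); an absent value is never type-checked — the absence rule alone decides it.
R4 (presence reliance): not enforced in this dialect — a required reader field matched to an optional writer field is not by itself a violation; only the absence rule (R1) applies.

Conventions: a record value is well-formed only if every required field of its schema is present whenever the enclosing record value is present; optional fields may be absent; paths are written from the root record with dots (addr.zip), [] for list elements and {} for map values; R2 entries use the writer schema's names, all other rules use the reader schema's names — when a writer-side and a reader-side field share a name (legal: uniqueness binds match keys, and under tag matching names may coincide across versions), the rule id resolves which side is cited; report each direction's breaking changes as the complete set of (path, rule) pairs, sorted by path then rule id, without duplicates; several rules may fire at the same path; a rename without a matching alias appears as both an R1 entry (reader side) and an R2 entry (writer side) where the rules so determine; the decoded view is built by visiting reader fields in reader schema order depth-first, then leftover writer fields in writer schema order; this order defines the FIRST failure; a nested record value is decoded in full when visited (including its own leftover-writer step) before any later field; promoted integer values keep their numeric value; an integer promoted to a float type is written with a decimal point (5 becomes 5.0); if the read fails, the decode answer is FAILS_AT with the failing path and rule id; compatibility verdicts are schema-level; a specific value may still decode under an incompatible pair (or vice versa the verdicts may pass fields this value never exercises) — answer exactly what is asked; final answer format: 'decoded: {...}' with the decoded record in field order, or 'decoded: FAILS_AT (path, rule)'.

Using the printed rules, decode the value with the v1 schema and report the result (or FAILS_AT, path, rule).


the writer's type comes first in each Ticket pair
migrating the Ticket value to v1:
  read fails at archived under R1 (no fill)
  => FAILS_AT (archived, R1)
remaining Ticket differences; none change what is asked:
  renamed field seq to age in record Ticket (alias seq declared on the renamed field) -> matters for Ticket compatibility verdicts, not for this value's decode
  field rating in record Ticket: required changed to optional -> matters for Ticket compatibility verdicts, not for this value's decode
  field version in record Ticket: required changed to optional -> matters for Ticket compatibility verdicts, not for this value's decode

decoded: FAILS_AT (archived, R1)


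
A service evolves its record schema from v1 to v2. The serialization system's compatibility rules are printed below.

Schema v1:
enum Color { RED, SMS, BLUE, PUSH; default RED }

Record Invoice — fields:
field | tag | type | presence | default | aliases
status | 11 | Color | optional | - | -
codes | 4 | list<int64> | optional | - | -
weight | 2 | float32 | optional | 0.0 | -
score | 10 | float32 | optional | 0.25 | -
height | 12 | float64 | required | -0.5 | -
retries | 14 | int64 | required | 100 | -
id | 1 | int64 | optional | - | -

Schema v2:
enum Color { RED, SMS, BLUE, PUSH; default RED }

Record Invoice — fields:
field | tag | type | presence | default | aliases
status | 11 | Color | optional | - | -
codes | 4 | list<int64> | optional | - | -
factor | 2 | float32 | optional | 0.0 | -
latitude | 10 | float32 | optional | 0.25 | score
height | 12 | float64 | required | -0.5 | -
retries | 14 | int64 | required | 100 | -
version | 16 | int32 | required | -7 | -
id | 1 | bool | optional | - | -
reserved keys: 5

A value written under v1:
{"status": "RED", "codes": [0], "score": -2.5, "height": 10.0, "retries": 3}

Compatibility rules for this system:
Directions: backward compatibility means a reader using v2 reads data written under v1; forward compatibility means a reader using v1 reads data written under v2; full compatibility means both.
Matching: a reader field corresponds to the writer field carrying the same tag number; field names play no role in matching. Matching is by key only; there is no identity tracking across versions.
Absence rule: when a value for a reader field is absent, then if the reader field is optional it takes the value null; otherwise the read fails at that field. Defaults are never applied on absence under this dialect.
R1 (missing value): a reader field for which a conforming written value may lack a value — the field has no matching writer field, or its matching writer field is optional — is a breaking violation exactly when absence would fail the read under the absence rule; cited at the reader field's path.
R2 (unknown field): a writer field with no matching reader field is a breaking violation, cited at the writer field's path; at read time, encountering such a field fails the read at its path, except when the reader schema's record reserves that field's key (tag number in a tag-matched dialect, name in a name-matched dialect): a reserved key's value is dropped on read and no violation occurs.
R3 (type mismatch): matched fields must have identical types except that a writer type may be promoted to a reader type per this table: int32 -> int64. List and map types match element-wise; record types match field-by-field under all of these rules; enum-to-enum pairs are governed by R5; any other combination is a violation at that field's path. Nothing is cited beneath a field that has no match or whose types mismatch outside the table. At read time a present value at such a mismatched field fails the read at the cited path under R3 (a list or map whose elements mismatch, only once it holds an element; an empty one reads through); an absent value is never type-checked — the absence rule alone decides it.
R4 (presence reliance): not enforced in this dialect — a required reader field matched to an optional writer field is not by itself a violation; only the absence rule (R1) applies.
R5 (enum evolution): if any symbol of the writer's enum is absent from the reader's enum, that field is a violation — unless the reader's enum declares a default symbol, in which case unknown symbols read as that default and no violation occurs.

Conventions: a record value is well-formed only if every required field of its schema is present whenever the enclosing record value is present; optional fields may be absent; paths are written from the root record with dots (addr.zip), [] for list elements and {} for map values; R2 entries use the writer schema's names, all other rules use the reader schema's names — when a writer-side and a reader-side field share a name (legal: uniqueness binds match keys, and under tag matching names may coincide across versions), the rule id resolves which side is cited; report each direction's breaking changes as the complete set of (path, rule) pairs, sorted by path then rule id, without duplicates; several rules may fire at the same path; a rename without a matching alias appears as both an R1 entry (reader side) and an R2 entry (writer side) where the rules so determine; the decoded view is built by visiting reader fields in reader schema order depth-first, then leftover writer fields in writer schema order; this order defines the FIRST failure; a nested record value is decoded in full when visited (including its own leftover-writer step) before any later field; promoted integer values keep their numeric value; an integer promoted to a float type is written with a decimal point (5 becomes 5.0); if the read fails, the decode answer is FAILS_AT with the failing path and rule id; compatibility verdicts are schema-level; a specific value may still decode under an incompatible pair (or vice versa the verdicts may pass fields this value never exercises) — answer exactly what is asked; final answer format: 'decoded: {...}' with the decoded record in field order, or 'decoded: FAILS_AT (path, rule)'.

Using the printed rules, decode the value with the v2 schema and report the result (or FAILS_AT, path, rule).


decoded: FAILS_AT (version, R1)

arrows below run writer -> reader for Invoice
decode walk for Invoice under reader schema v2:
  status := "RED"
  codes := [0]
  factor := null (missing; optional => null)
  latitude := -2.5 (from writer score)
  height := 10.0
  retries := 3
  read fails at version under R1 (no fill)
  => FAILS_AT (version, R1)
ruling out the remaining Invoice differences:
  field id in record Invoice: type int64 changed to bool -> a verdict-level change on Invoice — the shown value reads the same
  renamed field weight to factor in record Invoice -> inert under this dialect — no rule fires on Invoice and the result does not move
  renamed field score to latitude in record Invoice (alias score declared on the renamed field) -> inert under this dialect — no rule fires on Invoice and the result does not move


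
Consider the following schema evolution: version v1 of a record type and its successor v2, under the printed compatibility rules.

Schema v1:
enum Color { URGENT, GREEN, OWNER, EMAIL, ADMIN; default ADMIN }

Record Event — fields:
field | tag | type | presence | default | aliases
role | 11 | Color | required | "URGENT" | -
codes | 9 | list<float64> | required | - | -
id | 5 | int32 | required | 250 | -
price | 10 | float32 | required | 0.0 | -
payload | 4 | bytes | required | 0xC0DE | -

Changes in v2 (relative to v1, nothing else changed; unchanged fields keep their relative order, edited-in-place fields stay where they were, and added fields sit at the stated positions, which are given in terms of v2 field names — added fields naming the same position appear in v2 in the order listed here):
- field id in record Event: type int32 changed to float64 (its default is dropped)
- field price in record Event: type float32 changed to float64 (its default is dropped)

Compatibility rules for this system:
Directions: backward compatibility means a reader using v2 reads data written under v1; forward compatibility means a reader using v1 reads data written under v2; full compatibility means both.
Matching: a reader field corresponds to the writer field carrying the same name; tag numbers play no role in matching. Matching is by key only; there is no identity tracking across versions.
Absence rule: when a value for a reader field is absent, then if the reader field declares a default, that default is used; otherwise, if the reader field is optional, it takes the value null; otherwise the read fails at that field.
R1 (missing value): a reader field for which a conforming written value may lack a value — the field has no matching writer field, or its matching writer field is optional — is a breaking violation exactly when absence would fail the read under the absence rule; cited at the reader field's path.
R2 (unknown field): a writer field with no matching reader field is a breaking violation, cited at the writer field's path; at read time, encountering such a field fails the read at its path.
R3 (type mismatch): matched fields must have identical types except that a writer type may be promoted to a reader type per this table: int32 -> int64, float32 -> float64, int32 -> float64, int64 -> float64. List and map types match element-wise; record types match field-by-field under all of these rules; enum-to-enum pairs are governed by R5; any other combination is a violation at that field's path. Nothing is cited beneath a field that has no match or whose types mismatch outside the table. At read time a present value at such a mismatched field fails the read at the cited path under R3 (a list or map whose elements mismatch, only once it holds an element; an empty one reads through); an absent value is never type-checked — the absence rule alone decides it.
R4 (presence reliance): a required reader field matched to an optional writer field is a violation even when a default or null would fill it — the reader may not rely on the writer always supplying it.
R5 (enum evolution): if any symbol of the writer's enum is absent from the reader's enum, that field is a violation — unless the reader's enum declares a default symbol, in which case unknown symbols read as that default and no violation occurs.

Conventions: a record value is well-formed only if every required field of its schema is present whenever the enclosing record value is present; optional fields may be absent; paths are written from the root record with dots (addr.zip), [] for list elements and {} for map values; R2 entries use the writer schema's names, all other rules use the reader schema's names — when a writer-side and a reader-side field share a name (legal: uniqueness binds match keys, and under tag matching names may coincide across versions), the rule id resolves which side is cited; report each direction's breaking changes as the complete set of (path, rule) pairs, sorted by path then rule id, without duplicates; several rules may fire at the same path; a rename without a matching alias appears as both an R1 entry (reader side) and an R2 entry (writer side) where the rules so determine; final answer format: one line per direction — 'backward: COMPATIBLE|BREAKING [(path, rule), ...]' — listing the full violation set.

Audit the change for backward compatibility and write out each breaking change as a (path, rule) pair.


each type pair in Event: writer, then reader
backward pass over Event, reader schema v2, writer schema v1:
  writer required, Color -> Color: reader role maps from writer role
  writer required, list<float64> -> list<float64>: reader codes maps from writer codes
  writer required, int32 -> float64: reader id maps from writer id
  writer required, float32 -> float64: reader price maps from writer price
  writer required, bytes -> bytes: reader payload maps from writer payload
  nothing fires on Event: backward is COMPATIBLE
checking off the Event differences that do not matter here:
  field id in record Event: type int32 changed to float64 (its default is dropped) -> fires only in the forward direction of Event, which is not asked here
  field price in record Event: type float32 changed to float64 (its default is dropped) -> fires only in the forward direction of Event, which is not asked here

backward: COMPATIBLE []


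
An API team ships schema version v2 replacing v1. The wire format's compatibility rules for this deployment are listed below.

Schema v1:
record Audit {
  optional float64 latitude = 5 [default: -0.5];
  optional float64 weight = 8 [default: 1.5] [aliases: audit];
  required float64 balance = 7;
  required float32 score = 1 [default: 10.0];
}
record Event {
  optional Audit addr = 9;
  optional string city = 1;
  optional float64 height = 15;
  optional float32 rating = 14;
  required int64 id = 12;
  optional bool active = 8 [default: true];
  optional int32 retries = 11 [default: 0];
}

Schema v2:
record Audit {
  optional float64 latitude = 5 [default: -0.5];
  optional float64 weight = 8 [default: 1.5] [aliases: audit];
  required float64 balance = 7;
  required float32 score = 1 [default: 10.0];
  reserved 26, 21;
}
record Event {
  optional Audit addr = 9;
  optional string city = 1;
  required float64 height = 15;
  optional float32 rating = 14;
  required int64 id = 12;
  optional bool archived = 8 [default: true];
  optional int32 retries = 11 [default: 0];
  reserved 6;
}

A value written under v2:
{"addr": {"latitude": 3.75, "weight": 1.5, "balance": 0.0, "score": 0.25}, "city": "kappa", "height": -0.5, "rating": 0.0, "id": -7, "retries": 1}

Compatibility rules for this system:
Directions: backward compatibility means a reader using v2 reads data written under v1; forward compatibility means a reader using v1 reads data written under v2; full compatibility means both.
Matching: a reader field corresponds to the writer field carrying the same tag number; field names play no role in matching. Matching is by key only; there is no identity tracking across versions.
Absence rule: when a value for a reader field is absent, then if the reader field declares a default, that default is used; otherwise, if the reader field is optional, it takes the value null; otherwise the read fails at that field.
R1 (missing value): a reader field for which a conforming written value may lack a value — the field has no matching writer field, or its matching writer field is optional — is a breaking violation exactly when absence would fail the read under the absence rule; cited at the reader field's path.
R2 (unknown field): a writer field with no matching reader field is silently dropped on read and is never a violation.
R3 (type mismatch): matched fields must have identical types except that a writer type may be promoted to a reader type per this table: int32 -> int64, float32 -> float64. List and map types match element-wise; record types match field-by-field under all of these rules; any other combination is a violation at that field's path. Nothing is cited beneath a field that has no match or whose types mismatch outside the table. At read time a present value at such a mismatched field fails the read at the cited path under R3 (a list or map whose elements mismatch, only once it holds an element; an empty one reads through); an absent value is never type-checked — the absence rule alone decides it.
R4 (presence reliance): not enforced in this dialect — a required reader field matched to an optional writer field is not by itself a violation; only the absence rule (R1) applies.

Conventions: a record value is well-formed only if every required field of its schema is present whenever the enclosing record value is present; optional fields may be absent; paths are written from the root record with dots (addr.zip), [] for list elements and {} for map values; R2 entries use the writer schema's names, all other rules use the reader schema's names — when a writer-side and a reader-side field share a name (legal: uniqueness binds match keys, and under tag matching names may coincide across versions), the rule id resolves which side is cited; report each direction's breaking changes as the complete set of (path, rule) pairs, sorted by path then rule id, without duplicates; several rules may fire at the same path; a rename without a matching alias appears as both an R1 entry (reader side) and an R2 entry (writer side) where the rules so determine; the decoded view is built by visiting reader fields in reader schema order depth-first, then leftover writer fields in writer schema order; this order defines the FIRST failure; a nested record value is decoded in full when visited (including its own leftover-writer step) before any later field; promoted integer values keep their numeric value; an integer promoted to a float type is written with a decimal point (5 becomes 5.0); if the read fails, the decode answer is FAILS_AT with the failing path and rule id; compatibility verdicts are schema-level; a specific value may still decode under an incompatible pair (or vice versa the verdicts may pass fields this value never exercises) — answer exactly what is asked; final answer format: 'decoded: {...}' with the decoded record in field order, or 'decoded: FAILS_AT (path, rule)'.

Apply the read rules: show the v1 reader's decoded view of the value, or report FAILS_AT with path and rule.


decoded: {"addr": {"latitude": 3.75, "weight": 1.5, "balance": 0.0, "score": 0.25}, "city": "kappa", "height": -0.5, "rating": 0.0, "id": -7, "active": true, "retries": 1}

in Event below, arrows point writer -> reader
decoding the Event value with the v1 reader:
  addr.latitude := 3.75
  addr.weight := 1.5
  addr.balance := 0.0
  addr.score := 0.25
  city := "kappa"
  height := -0.5
  rating := 0.0
  id := -7
  active := true (absent -> default)
  retries := 1
  => decoded: {"addr": {"latitude": 3.75, "weight": 1.5, "balance": 0.0, "score": 0.25}, "city": "kappa", "height": -0.5, "rating": 0.0, "id": -7, "active": true, "retries": 1}
ruling out the remaining Event differences:
  field height in record Event: optional changed to required -> shifts the Event verdicts, not this decode
  renamed field active to archived in record Event -> no rule fires on it and the decoded Event view is identical with or without it
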